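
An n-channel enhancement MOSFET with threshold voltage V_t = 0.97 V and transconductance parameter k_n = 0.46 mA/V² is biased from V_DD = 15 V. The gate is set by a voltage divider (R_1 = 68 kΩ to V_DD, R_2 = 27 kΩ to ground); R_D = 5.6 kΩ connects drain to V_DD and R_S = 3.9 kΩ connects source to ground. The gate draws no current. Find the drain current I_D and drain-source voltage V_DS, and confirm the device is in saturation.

I_D ≈ 0.48 mA, V_DS ≈ 10 V

V_G = V_DD·R_2/(R_1+R_2) = 15×27/95 = 4.26 V.
Assume saturation: I_D = (k_n/2)(V_GS − V_t)² with V_GS = V_G − I_D·R_S = 4.26 − 3.9·I_D.
Substituting gives 3.5·I_D² − 6.91·I_D + 2.49 = 0, with roots I_D = 0.476 or 1.5 mA.
The root I_D = 1.5 mA gives V_GS = -1.58 V ≤ V_t, so take I_D = 0.476 mA.
Then V_GS = 2.41 V and V_DS = V_DD − I_D(R_D+R_S) = 15 − 0.476×9.5 = 10.5 V.
Saturation requires V_DS ≥ V_GS − V_t = 1.44 V; 10.5 ≥ 1.44 ✓.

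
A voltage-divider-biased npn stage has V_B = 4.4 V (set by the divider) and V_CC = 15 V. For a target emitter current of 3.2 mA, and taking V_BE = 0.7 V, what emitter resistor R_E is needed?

R_E ≈ 1.2 kΩ

V_E = V_B − V_BE = 4.4 − 0.7 = 3.7 V.
R_E = V_E / I_E = 3.7 / 3.2 = 1.16 kΩ.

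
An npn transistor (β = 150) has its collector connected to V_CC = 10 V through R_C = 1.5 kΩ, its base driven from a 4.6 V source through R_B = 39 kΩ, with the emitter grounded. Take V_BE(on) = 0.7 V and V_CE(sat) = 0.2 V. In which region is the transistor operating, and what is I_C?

saturation; I_C ≈ 6.5 mA

Assume active: I_B = (4.6 − 0.7)/39 = 0.1 mA, giving I_C = β·I_B = 15 mA.
But then V_CE = 10 − 15×1.5 = -12.5 V < V_CE(sat) = 0.2 V — impossible in the active region.
So the transistor is saturated. With V_CE = 0.2 V, I_C = (V_CC − 0.2)/R_C = 9.8/1.5 = 6.53 mA.
Check: β·I_B = 15 mA > I_C = 6.53 mA, confirming saturation.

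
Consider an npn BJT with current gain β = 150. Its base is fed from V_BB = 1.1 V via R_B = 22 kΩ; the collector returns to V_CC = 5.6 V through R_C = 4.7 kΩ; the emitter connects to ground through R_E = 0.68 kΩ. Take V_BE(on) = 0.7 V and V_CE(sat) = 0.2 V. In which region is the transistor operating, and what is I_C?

Assume active. Base-emitter loop: I_B = (V_BB − V_BE)/(R_B + (β+1)R_E) = (1.1 − 0.7)/(22 + 151×0.68) = 0.00321 mA.
I_C = β·I_B = 150×0.00321 = 0.481 mA.
V_CE = V_CC − I_C·R_C − I_E·R_E = 5.6 − 0.481×4.7 − 0.484×0.68 = 3.01 V > V_CE(sat), so the active-region assumption holds.

active; I_C ≈ 0.48 mA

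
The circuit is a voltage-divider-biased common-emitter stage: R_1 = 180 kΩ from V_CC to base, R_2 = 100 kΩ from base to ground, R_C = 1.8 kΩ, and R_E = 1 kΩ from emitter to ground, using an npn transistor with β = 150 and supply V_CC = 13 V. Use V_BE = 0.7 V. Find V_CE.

Thevenize the base divider: V_Th = V_CC·R_2/(R_1+R_2) = 13×100/280 = 4.64 V, R_Th = R_1‖R_2 = 64.3 kΩ.
Base-emitter loop: V_Th = I_B·R_Th + V_BE + (β+1)I_B·R_E, so I_B = (4.64 − 0.7) / (64.3 + 151×1) = 0.0183 mA.
I_C = β·I_B = 150×0.0183 = 2.75 mA, and I_E = (β+1)I_B = 2.77 mA.
V_CE = V_CC − I_C·R_C − I_E·R_E = 13 − 2.75×1.8 − 2.77×1 = 5.29 V.
V_CE = 5.29 V > 0.2 V confirms active-region operation.

V_CE ≈ 5.3 V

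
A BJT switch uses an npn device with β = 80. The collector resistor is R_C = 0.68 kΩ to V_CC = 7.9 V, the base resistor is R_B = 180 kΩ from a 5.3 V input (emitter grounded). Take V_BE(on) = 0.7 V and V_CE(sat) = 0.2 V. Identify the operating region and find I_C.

Assume active. Base-emitter loop: I_B = (V_BB − V_BE)/R_B = (5.3 − 0.7)/180 = 0.0256 mA.
I_C = β·I_B = 80×0.0256 = 2.04 mA.
V_CE = V_CC − I_C·R_C = 7.9 − 2.04×0.68 = 6.51 V > V_CE(sat), so the active-region assumption holds.

active; I_C ≈ 2 mA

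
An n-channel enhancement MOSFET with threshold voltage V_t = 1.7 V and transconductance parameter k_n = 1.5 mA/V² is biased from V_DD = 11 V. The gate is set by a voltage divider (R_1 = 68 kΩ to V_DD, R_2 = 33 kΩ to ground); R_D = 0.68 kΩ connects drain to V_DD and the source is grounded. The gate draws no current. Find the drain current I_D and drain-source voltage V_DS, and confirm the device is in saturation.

I_D ≈ 2.7 mA, V_DS ≈ 9.2 V

V_G = V_DD·R_2/(R_1+R_2) = 11×33/101 = 3.59 V. With the source grounded, V_GS = V_G = 3.59 V.
Assume saturation: I_D = (k_n/2)(V_GS − V_t)² = (1.5/2)×(3.59 − 1.7)² = 0.75×1.89² = 2.69 mA.
V_DS = V_DD − I_D·R_D = 11 − 2.69×0.68 = 9.17 V.
Saturation requires V_DS ≥ V_GS − V_t = 1.89 V; 9.17 ≥ 1.89 ✓.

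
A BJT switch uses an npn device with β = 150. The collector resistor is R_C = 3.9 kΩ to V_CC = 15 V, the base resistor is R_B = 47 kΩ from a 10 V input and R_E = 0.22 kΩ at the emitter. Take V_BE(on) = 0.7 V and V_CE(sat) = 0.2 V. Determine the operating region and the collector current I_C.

Assume active: I_B = (10 − 0.7)/(47 + 151×0.22) = 0.116 mA, I_C = β·I_B = 17.4 mA.
Then V_CE = 15 − 17.4×3.9 − 17.5×0.22 = -56.7 V < 0.2 V — the active assumption fails.
Re-solve with V_CE = 0.2 V. KCL at the emitter: V_E/R_E = (V_BB−0.7−V_E)/R_B + (V_CC−0.2−V_E)/R_C, giving V_E = 0.828 V.
I_C = (V_CC − 0.2 − V_E)/R_C = (14.8 − 0.828)/3.9 = 3.58 mA.
Check: I_B = (9.3 − 0.828)/47 = 0.18 mA, and β·I_B = 27 mA > I_C, confirming saturation.

saturation; I_C ≈ 3.6 mA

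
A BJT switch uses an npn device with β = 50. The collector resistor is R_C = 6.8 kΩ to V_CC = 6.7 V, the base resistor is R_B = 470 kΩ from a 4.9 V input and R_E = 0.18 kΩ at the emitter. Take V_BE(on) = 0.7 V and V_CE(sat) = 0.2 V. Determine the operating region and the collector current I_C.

Assume active. Base-emitter loop: I_B = (V_BB − V_BE)/(R_B + (β+1)R_E) = (4.9 − 0.7)/(470 + 51×0.18) = 0.00876 mA.
I_C = β·I_B = 50×0.00876 = 0.438 mA.
V_CE = V_CC − I_C·R_C − I_E·R_E = 6.7 − 0.438×6.8 − 0.447×0.18 = 3.64 V > V_CE(sat), so the active-region assumption holds.

active; I_C ≈ 0.44 mA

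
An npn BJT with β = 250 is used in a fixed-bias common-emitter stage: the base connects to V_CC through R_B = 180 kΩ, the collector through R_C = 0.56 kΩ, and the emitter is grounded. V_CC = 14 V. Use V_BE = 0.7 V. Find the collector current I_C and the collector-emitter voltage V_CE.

I_C ≈ 18 mA, V_CE ≈ 3.7 V

Base loop: V_CC = I_B·R_B + V_BE, so I_B = (14 − 0.7)/180 kΩ = 0.0739 mA.
In the active region I_C = β·I_B = 250 × 0.0739 = 18.5 mA.
Collector loop: V_CE = V_CC − I_C·R_C = 14 − 18.5×0.56 = 3.66 V.
Since V_CE = 3.66 V > V_CE(sat) ≈ 0.2 V, the transistor is in the active region as assumed.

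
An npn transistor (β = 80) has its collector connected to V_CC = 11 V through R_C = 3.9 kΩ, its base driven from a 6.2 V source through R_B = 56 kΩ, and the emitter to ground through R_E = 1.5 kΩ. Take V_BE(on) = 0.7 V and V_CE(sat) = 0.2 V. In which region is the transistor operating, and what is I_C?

saturation; I_C ≈ 2 mA

Assume active: I_B = (6.2 − 0.7)/(56 + 81×1.5) = 0.031 mA, I_C = β·I_B = 2.48 mA.
Then V_CE = 11 − 2.48×3.9 − 2.51×1.5 = -2.43 V < 0.2 V — the active assumption fails.
Re-solve with V_CE = 0.2 V. KCL at the emitter: V_E/R_E = (V_BB−0.7−V_E)/R_B + (V_CC−0.2−V_E)/R_C, giving V_E = 3.05 V.
I_C = (V_CC − 0.2 − V_E)/R_C = (10.8 − 3.05)/3.9 = 1.99 mA.
Check: I_B = (5.5 − 3.05)/56 = 0.0438 mA, and β·I_B = 3.5 mA > I_C, confirming saturation.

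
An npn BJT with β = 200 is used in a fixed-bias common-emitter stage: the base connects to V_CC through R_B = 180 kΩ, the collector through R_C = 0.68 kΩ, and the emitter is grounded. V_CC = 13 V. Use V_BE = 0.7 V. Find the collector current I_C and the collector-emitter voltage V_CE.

I_C ≈ 14 mA, V_CE ≈ 3.7 V

Base loop: V_CC = I_B·R_B + V_BE, so I_B = (13 − 0.7)/180 kΩ = 0.0683 mA.
In the active region I_C = β·I_B = 200 × 0.0683 = 13.7 mA.
Collector loop: V_CE = V_CC − I_C·R_C = 13 − 13.7×0.68 = 3.71 V.
Since V_CE = 3.71 V > V_CE(sat) ≈ 0.2 V, the transistor is in the active region as assumed.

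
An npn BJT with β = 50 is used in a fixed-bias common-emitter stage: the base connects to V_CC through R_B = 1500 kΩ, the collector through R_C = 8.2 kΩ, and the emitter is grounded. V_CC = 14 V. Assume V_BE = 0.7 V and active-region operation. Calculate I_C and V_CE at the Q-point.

Base loop: V_CC = I_B·R_B + V_BE, so I_B = (14 − 0.7)/1500 kΩ = 0.00887 mA.
In the active region I_C = β·I_B = 50 × 0.00887 = 0.443 mA.
Collector loop: V_CE = V_CC − I_C·R_C = 14 − 0.443×8.2 = 10.4 V.
Since V_CE = 10.4 V > V_CE(sat) ≈ 0.2 V, the transistor is in the active region as assumed.

I_C ≈ 0.44 mA, V_CE ≈ 10 V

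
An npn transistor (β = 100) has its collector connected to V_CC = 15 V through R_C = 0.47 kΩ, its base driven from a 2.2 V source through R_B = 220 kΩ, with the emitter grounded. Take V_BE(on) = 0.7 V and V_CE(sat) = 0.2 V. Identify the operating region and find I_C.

Assume active. Base-emitter loop: I_B = (V_BB − V_BE)/R_B = (2.2 − 0.7)/220 = 0.00682 mA.
I_C = β·I_B = 100×0.00682 = 0.682 mA.
V_CE = V_CC − I_C·R_C = 15 − 0.682×0.47 = 14.7 V > V_CE(sat), so the active-region assumption holds.

active; I_C ≈ 0.68 mA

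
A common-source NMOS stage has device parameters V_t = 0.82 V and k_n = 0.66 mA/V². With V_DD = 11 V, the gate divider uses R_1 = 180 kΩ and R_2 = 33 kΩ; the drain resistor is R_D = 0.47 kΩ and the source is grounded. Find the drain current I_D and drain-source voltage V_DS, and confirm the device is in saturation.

I_D ≈ 0.26 mA, V_DS ≈ 11 V

V_G = V_DD·R_2/(R_1+R_2) = 11×33/213 = 1.7 V. With the source grounded, V_GS = V_G = 1.7 V.
Assume saturation: I_D = (k_n/2)(V_GS − V_t)² = (0.66/2)×(1.7 − 0.82)² = 0.33×0.884² = 0.258 mA.
V_DS = V_DD − I_D·R_D = 11 − 0.258×0.47 = 10.9 V.
Saturation requires V_DS ≥ V_GS − V_t = 0.884 V; 10.9 ≥ 0.884 ✓.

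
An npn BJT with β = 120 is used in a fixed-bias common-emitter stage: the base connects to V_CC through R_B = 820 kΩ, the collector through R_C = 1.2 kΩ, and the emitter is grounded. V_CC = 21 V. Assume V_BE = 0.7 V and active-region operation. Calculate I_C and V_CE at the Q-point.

Base loop: V_CC = I_B·R_B + V_BE, so I_B = (21 − 0.7)/820 kΩ = 0.0248 mA.
In the active region I_C = β·I_B = 120 × 0.0248 = 2.97 mA.
Collector loop: V_CE = V_CC − I_C·R_C = 21 − 2.97×1.2 = 17.4 V.
Since V_CE = 17.4 V > V_CE(sat) ≈ 0.2 V, the transistor is in the active region as assumed.

I_C ≈ 3 mA, V_CE ≈ 17 V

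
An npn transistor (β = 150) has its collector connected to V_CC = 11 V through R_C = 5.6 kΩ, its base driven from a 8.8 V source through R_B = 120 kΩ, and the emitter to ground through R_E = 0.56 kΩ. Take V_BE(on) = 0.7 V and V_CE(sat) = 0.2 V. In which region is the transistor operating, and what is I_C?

saturation; I_C ≈ 1.7 mA

Assume active: I_B = (8.8 − 0.7)/(120 + 151×0.56) = 0.0396 mA, I_C = β·I_B = 5.94 mA.
Then V_CE = 11 − 5.94×5.6 − 5.98×0.56 = -25.6 V < 0.2 V — the active assumption fails.
Re-solve with V_CE = 0.2 V. KCL at the emitter: V_E/R_E = (V_BB−0.7−V_E)/R_B + (V_CC−0.2−V_E)/R_C, giving V_E = 1.01 V.
I_C = (V_CC − 0.2 − V_E)/R_C = (10.8 − 1.01)/5.6 = 1.75 mA.
Check: I_B = (8.1 − 1.01)/120 = 0.0591 mA, and β·I_B = 8.86 mA > I_C, confirming saturation.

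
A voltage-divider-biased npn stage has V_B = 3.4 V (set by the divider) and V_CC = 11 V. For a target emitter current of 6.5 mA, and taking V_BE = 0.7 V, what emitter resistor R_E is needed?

V_E = V_B − V_BE = 3.4 − 0.7 = 2.7 V.
R_E = V_E / I_E = 2.7 / 6.5 = 0.415 kΩ.

R_E ≈ 0.42 kΩ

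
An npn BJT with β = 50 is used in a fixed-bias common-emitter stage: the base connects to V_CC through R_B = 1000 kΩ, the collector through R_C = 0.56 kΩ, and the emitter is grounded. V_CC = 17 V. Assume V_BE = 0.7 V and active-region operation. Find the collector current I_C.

I_C ≈ 0.82 mA

Base loop: V_CC = I_B·R_B + V_BE, so I_B = (17 − 0.7)/1000 kΩ = 0.0163 mA.
In the active region I_C = β·I_B = 50 × 0.0163 = 0.815 mA.
Collector loop: V_CE = V_CC − I_C·R_C = 17 − 0.815×0.56 = 16.5 V.
Since V_CE = 16.5 V > V_CE(sat) ≈ 0.2 V, the transistor is in the active region as assumed.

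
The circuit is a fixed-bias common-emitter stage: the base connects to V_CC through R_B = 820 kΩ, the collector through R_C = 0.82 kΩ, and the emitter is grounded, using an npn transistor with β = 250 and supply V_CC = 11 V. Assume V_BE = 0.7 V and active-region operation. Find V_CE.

Base loop: V_CC = I_B·R_B + V_BE, so I_B = (11 − 0.7)/820 kΩ = 0.0126 mA.
In the active region I_C = β·I_B = 250 × 0.0126 = 3.14 mA.
Collector loop: V_CE = V_CC − I_C·R_C = 11 − 3.14×0.82 = 8.43 V.
Since V_CE = 8.43 V > V_CE(sat) ≈ 0.2 V, the transistor is in the active region as assumed.

V_CE ≈ 8.4 V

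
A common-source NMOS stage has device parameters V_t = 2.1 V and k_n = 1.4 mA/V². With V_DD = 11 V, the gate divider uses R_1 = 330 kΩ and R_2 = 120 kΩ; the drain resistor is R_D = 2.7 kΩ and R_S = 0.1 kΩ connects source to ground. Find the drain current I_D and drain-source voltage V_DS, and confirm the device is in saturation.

I_D ≈ 0.44 mA, V_DS ≈ 9.8 V

V_G = V_DD·R_2/(R_1+R_2) = 11×120/450 = 2.93 V.
Assume saturation: I_D = (k_n/2)(V_GS − V_t)² with V_GS = V_G − I_D·R_S = 2.93 − 0.1·I_D.
Substituting gives 0.007·I_D² − 1.12·I_D + 0.486 = 0, with roots I_D = 0.437 or 159 mA.
The root I_D = 159 mA gives V_GS = -13 V ≤ V_t, so take I_D = 0.437 mA.
Then V_GS = 2.89 V and V_DS = V_DD − I_D(R_D+R_S) = 11 − 0.437×2.8 = 9.78 V.
Saturation requires V_DS ≥ V_GS − V_t = 0.79 V; 9.78 ≥ 0.79 ✓.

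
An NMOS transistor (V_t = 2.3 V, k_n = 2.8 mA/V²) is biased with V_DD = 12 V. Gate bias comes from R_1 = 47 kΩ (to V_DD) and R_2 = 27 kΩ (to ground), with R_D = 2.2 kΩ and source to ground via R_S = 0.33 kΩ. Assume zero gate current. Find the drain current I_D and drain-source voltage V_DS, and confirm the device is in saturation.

V_G = V_DD·R_2/(R_1+R_2) = 12×27/74 = 4.38 V.
Assume saturation: I_D = (k_n/2)(V_GS − V_t)² with V_GS = V_G − I_D·R_S = 4.38 − 0.33·I_D.
Substituting gives 0.152·I_D² − 2.92·I_D + 6.05 = 0, with roots I_D = 2.36 or 16.8 mA.
The root I_D = 16.8 mA gives V_GS = -1.16 V ≤ V_t, so take I_D = 2.36 mA.
Then V_GS = 3.6 V and V_DS = V_DD − I_D(R_D+R_S) = 12 − 2.36×2.53 = 6.02 V.
Saturation requires V_DS ≥ V_GS − V_t = 1.3 V; 6.02 ≥ 1.3 ✓.

I_D ≈ 2.4 mA, V_DS ≈ 6 V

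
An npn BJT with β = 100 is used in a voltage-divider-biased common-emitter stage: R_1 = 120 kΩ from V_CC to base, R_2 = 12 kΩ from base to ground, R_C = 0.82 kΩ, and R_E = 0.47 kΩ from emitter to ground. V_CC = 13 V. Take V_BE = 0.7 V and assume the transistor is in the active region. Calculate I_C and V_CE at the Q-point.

I_C ≈ 0.83 mA, V_CE ≈ 12 V

Thevenize the base divider: V_Th = V_CC·R_2/(R_1+R_2) = 13×12/132 = 1.18 V, R_Th = R_1‖R_2 = 10.9 kΩ.
Base-emitter loop: V_Th = I_B·R_Th + V_BE + (β+1)I_B·R_E, so I_B = (1.18 − 0.7) / (10.9 + 101×0.47) = 0.00825 mA.
I_C = β·I_B = 100×0.00825 = 0.825 mA, and I_E = (β+1)I_B = 0.834 mA.
V_CE = V_CC − I_C·R_C − I_E·R_E = 13 − 0.825×0.82 − 0.834×0.47 = 11.9 V.
V_CE = 11.9 V > 0.2 V confirms active-region operation.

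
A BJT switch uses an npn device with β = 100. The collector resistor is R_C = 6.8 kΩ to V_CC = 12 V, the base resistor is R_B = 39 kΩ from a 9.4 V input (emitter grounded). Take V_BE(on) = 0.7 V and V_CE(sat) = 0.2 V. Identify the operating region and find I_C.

saturation; I_C ≈ 1.7 mA

Assume active: I_B = (9.4 − 0.7)/39 = 0.223 mA, giving I_C = β·I_B = 22.3 mA.
But then V_CE = 12 − 22.3×6.8 = -140 V < V_CE(sat) = 0.2 V — impossible in the active region.
So the transistor is saturated. With V_CE = 0.2 V, I_C = (V_CC − 0.2)/R_C = 11.8/6.8 = 1.74 mA.
Check: β·I_B = 22.3 mA > I_C = 1.74 mA, confirming saturation.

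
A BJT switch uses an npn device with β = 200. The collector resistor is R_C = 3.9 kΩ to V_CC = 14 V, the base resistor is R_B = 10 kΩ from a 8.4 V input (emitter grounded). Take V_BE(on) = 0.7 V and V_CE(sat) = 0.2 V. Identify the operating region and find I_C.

saturation; I_C ≈ 3.5 mA

Assume active: I_B = (8.4 − 0.7)/10 = 0.77 mA, giving I_C = β·I_B = 154 mA.
But then V_CE = 14 − 154×3.9 = -587 V < V_CE(sat) = 0.2 V — impossible in the active region.
So the transistor is saturated. With V_CE = 0.2 V, I_C = (V_CC − 0.2)/R_C = 13.8/3.9 = 3.54 mA.
Check: β·I_B = 154 mA > I_C = 3.54 mA, confirming saturation.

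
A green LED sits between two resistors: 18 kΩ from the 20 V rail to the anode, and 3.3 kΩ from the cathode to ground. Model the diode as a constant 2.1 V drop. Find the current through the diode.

I ≈ 0.84 mA

The two resistors are in series with the diode, so KVL gives 20 = I·18 + 2.1 + I·3.3.
I = (20 − 2.1) / (18 + 3.3) kΩ = 17.9 / 21.3 = 0.84 mA.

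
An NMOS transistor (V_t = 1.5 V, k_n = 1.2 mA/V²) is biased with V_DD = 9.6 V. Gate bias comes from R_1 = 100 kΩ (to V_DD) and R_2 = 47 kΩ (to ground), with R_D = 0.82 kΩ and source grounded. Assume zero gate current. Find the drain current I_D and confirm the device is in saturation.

V_G = V_DD·R_2/(R_1+R_2) = 9.6×47/147 = 3.07 V. With the source grounded, V_GS = V_G = 3.07 V.
Assume saturation: I_D = (k_n/2)(V_GS − V_t)² = (1.2/2)×(3.07 − 1.5)² = 0.6×1.57² = 1.48 mA.
V_DS = V_DD − I_D·R_D = 9.6 − 1.48×0.82 = 8.39 V.
Saturation requires V_DS ≥ V_GS − V_t = 1.57 V; 8.39 ≥ 1.57 ✓.

I_D ≈ 1.5 mA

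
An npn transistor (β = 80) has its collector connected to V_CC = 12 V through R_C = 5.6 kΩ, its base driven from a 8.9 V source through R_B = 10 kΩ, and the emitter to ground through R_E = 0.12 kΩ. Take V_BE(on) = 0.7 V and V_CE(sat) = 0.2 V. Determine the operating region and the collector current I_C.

Assume active: I_B = (8.9 − 0.7)/(10 + 81×0.12) = 0.416 mA, I_C = β·I_B = 33.3 mA.
Then V_CE = 12 − 33.3×5.6 − 33.7×0.12 = -178 V < 0.2 V — the active assumption fails.
Re-solve with V_CE = 0.2 V. KCL at the emitter: V_E/R_E = (V_BB−0.7−V_E)/R_B + (V_CC−0.2−V_E)/R_C, giving V_E = 0.34 V.
I_C = (V_CC − 0.2 − V_E)/R_C = (11.8 − 0.34)/5.6 = 2.05 mA.
Check: I_B = (8.2 − 0.34)/10 = 0.786 mA, and β·I_B = 62.9 mA > I_C, confirming saturation.

saturation; I_C ≈ 2 mA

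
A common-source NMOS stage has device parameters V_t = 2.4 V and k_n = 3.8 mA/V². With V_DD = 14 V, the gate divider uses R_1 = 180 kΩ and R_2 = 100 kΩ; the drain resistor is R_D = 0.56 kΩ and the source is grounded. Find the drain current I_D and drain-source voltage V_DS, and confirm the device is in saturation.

V_G = V_DD·R_2/(R_1+R_2) = 14×100/280 = 5 V. With the source grounded, V_GS = V_G = 5 V.
Assume saturation: I_D = (k_n/2)(V_GS − V_t)² = (3.8/2)×(5 − 2.4)² = 1.9×2.6² = 12.8 mA.
V_DS = V_DD − I_D·R_D = 14 − 12.8×0.56 = 6.81 V.
Saturation requires V_DS ≥ V_GS − V_t = 2.6 V; 6.81 ≥ 2.6 ✓.

I_D ≈ 13 mA, V_DS ≈ 6.8 V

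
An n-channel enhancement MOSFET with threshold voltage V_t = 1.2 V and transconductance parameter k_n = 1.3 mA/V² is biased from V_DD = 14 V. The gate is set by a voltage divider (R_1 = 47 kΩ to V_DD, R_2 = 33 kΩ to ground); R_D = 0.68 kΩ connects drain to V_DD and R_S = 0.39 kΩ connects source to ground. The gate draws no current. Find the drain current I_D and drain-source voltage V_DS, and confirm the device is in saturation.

V_G = V_DD·R_2/(R_1+R_2) = 14×33/80 = 5.78 V.
Assume saturation: I_D = (k_n/2)(V_GS − V_t)² with V_GS = V_G − I_D·R_S = 5.78 − 0.39·I_D.
Substituting gives 0.0989·I_D² − 3.32·I_D + 13.6 = 0, with roots I_D = 4.78 or 28.8 mA.
The root I_D = 28.8 mA gives V_GS = -5.46 V ≤ V_t, so take I_D = 4.78 mA.
Then V_GS = 3.91 V and V_DS = V_DD − I_D(R_D+R_S) = 14 − 4.78×1.07 = 8.89 V.
Saturation requires V_DS ≥ V_GS − V_t = 2.71 V; 8.89 ≥ 2.71 ✓.

I_D ≈ 4.8 mA, V_DS ≈ 8.9 V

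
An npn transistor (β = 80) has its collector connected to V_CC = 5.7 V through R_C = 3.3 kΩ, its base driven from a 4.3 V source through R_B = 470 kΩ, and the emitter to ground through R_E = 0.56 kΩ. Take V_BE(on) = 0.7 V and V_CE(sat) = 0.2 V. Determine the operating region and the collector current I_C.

active; I_C ≈ 0.56 mA

Assume active. Base-emitter loop: I_B = (V_BB − V_BE)/(R_B + (β+1)R_E) = (4.3 − 0.7)/(470 + 81×0.56) = 0.00699 mA.
I_C = β·I_B = 80×0.00699 = 0.559 mA.
V_CE = V_CC − I_C·R_C − I_E·R_E = 5.7 − 0.559×3.3 − 0.566×0.56 = 3.54 V > V_CE(sat), so the active-region assumption holds.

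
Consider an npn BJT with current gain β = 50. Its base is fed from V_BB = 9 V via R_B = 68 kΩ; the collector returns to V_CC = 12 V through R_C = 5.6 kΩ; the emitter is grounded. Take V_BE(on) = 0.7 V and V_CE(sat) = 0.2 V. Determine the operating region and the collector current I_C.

saturation; I_C ≈ 2.1 mA

Assume active: I_B = (9 − 0.7)/68 = 0.122 mA, giving I_C = β·I_B = 6.1 mA.
But then V_CE = 12 − 6.1×5.6 = -22.2 V < V_CE(sat) = 0.2 V — impossible in the active region.
So the transistor is saturated. With V_CE = 0.2 V, I_C = (V_CC − 0.2)/R_C = 11.8/5.6 = 2.11 mA.
Check: β·I_B = 6.1 mA > I_C = 2.11 mA, confirming saturation.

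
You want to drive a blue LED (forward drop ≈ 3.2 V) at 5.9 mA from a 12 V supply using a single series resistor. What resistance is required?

R ≈ 1.5 kΩ

The resistor drops V_S − V_D = 12 − 3.2 = 8.8 V at 5.9 mA.
R = 8.8 V / 5.9 mA = 1.49 kΩ.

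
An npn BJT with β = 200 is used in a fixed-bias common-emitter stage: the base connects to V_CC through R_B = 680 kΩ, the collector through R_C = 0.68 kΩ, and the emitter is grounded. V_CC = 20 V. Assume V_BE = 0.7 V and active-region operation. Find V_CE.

Base loop: V_CC = I_B·R_B + V_BE, so I_B = (20 − 0.7)/680 kΩ = 0.0284 mA.
In the active region I_C = β·I_B = 200 × 0.0284 = 5.68 mA.
Collector loop: V_CE = V_CC − I_C·R_C = 20 − 5.68×0.68 = 16.1 V.
Since V_CE = 16.1 V > V_CE(sat) ≈ 0.2 V, the transistor is in the active region as assumed.

V_CE ≈ 16 V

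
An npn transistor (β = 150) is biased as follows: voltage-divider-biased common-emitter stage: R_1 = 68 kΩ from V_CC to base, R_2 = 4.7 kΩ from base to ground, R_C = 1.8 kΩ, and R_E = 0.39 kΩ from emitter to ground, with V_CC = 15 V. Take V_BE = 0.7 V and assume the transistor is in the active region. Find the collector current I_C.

I_C ≈ 0.64 mA

Thevenize the base divider: V_Th = V_CC·R_2/(R_1+R_2) = 15×4.7/72.7 = 0.97 V, R_Th = R_1‖R_2 = 4.4 kΩ.
Base-emitter loop: V_Th = I_B·R_Th + V_BE + (β+1)I_B·R_E, so I_B = (0.97 − 0.7) / (4.4 + 151×0.39) = 0.00426 mA.
I_C = β·I_B = 150×0.00426 = 0.639 mA, and I_E = (β+1)I_B = 0.644 mA.
V_CE = V_CC − I_C·R_C − I_E·R_E = 15 − 0.639×1.8 − 0.644×0.39 = 13.6 V.
V_CE = 13.6 V > 0.2 V confirms active-region operation.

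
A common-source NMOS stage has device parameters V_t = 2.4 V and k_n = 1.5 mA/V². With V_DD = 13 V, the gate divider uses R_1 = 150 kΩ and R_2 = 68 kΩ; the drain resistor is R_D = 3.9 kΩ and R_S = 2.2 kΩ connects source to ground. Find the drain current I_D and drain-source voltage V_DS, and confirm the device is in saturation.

V_G = V_DD·R_2/(R_1+R_2) = 13×68/218 = 4.06 V.
Assume saturation: I_D = (k_n/2)(V_GS − V_t)² with V_GS = V_G − I_D·R_S = 4.06 − 2.2·I_D.
Substituting gives 3.63·I_D² − 6.46·I_D + 2.05 = 0, with roots I_D = 0.414 or 1.37 mA.
The root I_D = 1.37 mA gives V_GS = 1.05 V ≤ V_t, so take I_D = 0.414 mA.
Then V_GS = 3.14 V and V_DS = V_DD − I_D(R_D+R_S) = 13 − 0.414×6.1 = 10.5 V.
Saturation requires V_DS ≥ V_GS − V_t = 0.743 V; 10.5 ≥ 0.743 ✓.

I_D ≈ 0.41 mA, V_DS ≈ 10 V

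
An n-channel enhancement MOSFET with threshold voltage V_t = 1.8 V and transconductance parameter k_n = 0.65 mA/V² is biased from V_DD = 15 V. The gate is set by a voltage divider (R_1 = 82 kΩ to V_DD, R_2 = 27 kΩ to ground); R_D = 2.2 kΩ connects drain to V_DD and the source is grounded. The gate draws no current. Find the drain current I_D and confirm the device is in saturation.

V_G = V_DD·R_2/(R_1+R_2) = 15×27/109 = 3.72 V. With the source grounded, V_GS = V_G = 3.72 V.
Assume saturation: I_D = (k_n/2)(V_GS − V_t)² = (0.65/2)×(3.72 − 1.8)² = 0.325×1.92² = 1.19 mA.
V_DS = V_DD − I_D·R_D = 15 − 1.19×2.2 = 12.4 V.
Saturation requires V_DS ≥ V_GS − V_t = 1.92 V; 12.4 ≥ 1.92 ✓.

I_D ≈ 1.2 mA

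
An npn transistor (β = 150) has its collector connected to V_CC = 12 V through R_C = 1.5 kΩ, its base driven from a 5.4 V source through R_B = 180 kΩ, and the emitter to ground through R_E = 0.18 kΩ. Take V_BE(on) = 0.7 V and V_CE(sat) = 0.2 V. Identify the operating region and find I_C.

active; I_C ≈ 3.4 mA

Assume active. Base-emitter loop: I_B = (V_BB − V_BE)/(R_B + (β+1)R_E) = (5.4 − 0.7)/(180 + 151×0.18) = 0.0227 mA.
I_C = β·I_B = 150×0.0227 = 3.4 mA.
V_CE = V_CC − I_C·R_C − I_E·R_E = 12 − 3.4×1.5 − 3.43×0.18 = 6.28 V > V_CE(sat), so the active-region assumption holds.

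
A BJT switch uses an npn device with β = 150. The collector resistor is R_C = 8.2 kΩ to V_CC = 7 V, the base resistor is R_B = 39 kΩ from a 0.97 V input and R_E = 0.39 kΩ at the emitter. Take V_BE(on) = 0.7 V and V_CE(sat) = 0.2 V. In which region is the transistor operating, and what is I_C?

active; I_C ≈ 0.41 mA

Assume active. Base-emitter loop: I_B = (V_BB − V_BE)/(R_B + (β+1)R_E) = (0.97 − 0.7)/(39 + 151×0.39) = 0.00276 mA.
I_C = β·I_B = 150×0.00276 = 0.414 mA.
V_CE = V_CC − I_C·R_C − I_E·R_E = 7 − 0.414×8.2 − 0.416×0.39 = 3.44 V > V_CE(sat), so the active-region assumption holds.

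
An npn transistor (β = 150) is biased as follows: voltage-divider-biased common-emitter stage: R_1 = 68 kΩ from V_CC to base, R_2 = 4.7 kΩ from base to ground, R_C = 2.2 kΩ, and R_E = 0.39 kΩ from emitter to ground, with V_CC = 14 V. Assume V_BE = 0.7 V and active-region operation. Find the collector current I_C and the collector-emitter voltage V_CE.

Thevenize the base divider: V_Th = V_CC·R_2/(R_1+R_2) = 14×4.7/72.7 = 0.905 V, R_Th = R_1‖R_2 = 4.4 kΩ.
Base-emitter loop: V_Th = I_B·R_Th + V_BE + (β+1)I_B·R_E, so I_B = (0.905 − 0.7) / (4.4 + 151×0.39) = 0.00324 mA.
I_C = β·I_B = 150×0.00324 = 0.486 mA, and I_E = (β+1)I_B = 0.489 mA.
V_CE = V_CC − I_C·R_C − I_E·R_E = 14 − 0.486×2.2 − 0.489×0.39 = 12.7 V.
V_CE = 12.7 V > 0.2 V confirms active-region operation.

I_C ≈ 0.49 mA, V_CE ≈ 13 V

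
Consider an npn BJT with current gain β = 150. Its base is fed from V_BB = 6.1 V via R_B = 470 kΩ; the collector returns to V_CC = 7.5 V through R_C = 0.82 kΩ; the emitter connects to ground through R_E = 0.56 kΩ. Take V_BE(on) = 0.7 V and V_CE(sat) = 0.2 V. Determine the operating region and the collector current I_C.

active; I_C ≈ 1.5 mA

Assume active. Base-emitter loop: I_B = (V_BB − V_BE)/(R_B + (β+1)R_E) = (6.1 − 0.7)/(470 + 151×0.56) = 0.00974 mA.
I_C = β·I_B = 150×0.00974 = 1.46 mA.
V_CE = V_CC − I_C·R_C − I_E·R_E = 7.5 − 1.46×0.82 − 1.47×0.56 = 5.48 V > V_CE(sat), so the active-region assumption holds.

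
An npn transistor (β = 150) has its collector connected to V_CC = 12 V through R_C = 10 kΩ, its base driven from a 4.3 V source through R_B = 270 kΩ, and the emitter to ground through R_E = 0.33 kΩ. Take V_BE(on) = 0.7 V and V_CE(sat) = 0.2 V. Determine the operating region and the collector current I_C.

Assume active: I_B = (4.3 − 0.7)/(270 + 151×0.33) = 0.0113 mA, I_C = β·I_B = 1.69 mA.
Then V_CE = 12 − 1.69×10 − 1.7×0.33 = -5.44 V < 0.2 V — the active assumption fails.
Re-solve with V_CE = 0.2 V. KCL at the emitter: V_E/R_E = (V_BB−0.7−V_E)/R_B + (V_CC−0.2−V_E)/R_C, giving V_E = 0.381 V.
I_C = (V_CC − 0.2 − V_E)/R_C = (11.8 − 0.381)/10 = 1.14 mA.
Check: I_B = (3.6 − 0.381)/270 = 0.0119 mA, and β·I_B = 1.79 mA > I_C, confirming saturation.

saturation; I_C ≈ 1.1 mA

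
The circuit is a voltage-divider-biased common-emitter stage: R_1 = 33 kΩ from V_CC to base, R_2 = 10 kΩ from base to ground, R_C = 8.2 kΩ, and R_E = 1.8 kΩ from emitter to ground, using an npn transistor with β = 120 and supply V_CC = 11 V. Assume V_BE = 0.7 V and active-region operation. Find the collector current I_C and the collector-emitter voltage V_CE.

I_C ≈ 0.99 mA, V_CE ≈ 1.1 V

Thevenize the base divider: V_Th = V_CC·R_2/(R_1+R_2) = 11×10/43 = 2.56 V, R_Th = R_1‖R_2 = 7.67 kΩ.
Base-emitter loop: V_Th = I_B·R_Th + V_BE + (β+1)I_B·R_E, so I_B = (2.56 − 0.7) / (7.67 + 121×1.8) = 0.00824 mA.
I_C = β·I_B = 120×0.00824 = 0.989 mA, and I_E = (β+1)I_B = 0.997 mA.
V_CE = V_CC − I_C·R_C − I_E·R_E = 11 − 0.989×8.2 − 0.997×1.8 = 1.1 V.
V_CE = 1.1 V > 0.2 V confirms active-region operation.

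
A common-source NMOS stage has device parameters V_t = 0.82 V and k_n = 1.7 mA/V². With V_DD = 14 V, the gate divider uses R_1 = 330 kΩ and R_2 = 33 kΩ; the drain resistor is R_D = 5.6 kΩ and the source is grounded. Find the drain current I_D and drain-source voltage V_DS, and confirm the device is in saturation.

V_G = V_DD·R_2/(R_1+R_2) = 14×33/363 = 1.27 V. With the source grounded, V_GS = V_G = 1.27 V.
Assume saturation: I_D = (k_n/2)(V_GS − V_t)² = (1.7/2)×(1.27 − 0.82)² = 0.85×0.453² = 0.174 mA.
V_DS = V_DD − I_D·R_D = 14 − 0.174×5.6 = 13 V.
Saturation requires V_DS ≥ V_GS − V_t = 0.453 V; 13 ≥ 0.453 ✓.

I_D ≈ 0.17 mA, V_DS ≈ 13 V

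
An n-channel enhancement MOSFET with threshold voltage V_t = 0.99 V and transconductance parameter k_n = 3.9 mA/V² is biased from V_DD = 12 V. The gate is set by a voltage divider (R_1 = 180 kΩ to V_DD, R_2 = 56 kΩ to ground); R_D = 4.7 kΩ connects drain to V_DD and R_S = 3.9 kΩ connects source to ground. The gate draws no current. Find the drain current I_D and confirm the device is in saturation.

V_G = V_DD·R_2/(R_1+R_2) = 12×56/236 = 2.85 V.
Assume saturation: I_D = (k_n/2)(V_GS − V_t)² with V_GS = V_G − I_D·R_S = 2.85 − 3.9·I_D.
Substituting gives 29.7·I_D² − 29.3·I_D + 6.73 = 0, with roots I_D = 0.365 or 0.621 mA.
The root I_D = 0.621 mA gives V_GS = 0.426 V ≤ V_t, so take I_D = 0.365 mA.
Then V_GS = 1.42 V and V_DS = V_DD − I_D(R_D+R_S) = 12 − 0.365×8.6 = 8.86 V.
Saturation requires V_DS ≥ V_GS − V_t = 0.433 V; 8.86 ≥ 0.433 ✓.

I_D ≈ 0.37 mA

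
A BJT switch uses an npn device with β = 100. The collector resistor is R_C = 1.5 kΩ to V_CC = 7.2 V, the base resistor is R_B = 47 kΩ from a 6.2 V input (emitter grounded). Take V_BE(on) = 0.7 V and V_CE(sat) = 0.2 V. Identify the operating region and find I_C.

saturation; I_C ≈ 4.7 mA

Assume active: I_B = (6.2 − 0.7)/47 = 0.117 mA, giving I_C = β·I_B = 11.7 mA.
But then V_CE = 7.2 − 11.7×1.5 = -10.4 V < V_CE(sat) = 0.2 V — impossible in the active region.
So the transistor is saturated. With V_CE = 0.2 V, I_C = (V_CC − 0.2)/R_C = 7/1.5 = 4.67 mA.
Check: β·I_B = 11.7 mA > I_C = 4.67 mA, confirming saturation.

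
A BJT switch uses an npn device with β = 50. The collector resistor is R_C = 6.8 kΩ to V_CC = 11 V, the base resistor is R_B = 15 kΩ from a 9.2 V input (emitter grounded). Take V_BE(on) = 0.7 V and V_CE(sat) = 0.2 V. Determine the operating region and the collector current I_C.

Assume active: I_B = (9.2 − 0.7)/15 = 0.567 mA, giving I_C = β·I_B = 28.3 mA.
But then V_CE = 11 − 28.3×6.8 = -182 V < V_CE(sat) = 0.2 V — impossible in the active region.
So the transistor is saturated. With V_CE = 0.2 V, I_C = (V_CC − 0.2)/R_C = 10.8/6.8 = 1.59 mA.
Check: β·I_B = 28.3 mA > I_C = 1.59 mA, confirming saturation.

saturation; I_C ≈ 1.6 mA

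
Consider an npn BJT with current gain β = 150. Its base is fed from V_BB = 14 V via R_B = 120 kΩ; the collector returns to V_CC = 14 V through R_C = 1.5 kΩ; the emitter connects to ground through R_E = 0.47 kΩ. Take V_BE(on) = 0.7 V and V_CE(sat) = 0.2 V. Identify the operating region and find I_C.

Assume active: I_B = (14 − 0.7)/(120 + 151×0.47) = 0.0696 mA, I_C = β·I_B = 10.4 mA.
Then V_CE = 14 − 10.4×1.5 − 10.5×0.47 = -6.61 V < 0.2 V — the active assumption fails.
Re-solve with V_CE = 0.2 V. KCL at the emitter: V_E/R_E = (V_BB−0.7−V_E)/R_B + (V_CC−0.2−V_E)/R_C, giving V_E = 3.32 V.
I_C = (V_CC − 0.2 − V_E)/R_C = (13.8 − 3.32)/1.5 = 6.99 mA.
Check: I_B = (13.3 − 3.32)/120 = 0.0831 mA, and β·I_B = 12.5 mA > I_C, confirming saturation.

saturation; I_C ≈ 7 mA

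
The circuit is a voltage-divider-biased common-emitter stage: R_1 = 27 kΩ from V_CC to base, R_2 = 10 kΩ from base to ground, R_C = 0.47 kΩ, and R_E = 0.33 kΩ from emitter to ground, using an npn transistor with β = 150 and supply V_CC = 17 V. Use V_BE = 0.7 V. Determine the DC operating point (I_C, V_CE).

I_C ≈ 10 mA, V_CE ≈ 8.8 V

Thevenize the base divider: V_Th = V_CC·R_2/(R_1+R_2) = 17×10/37 = 4.59 V, R_Th = R_1‖R_2 = 7.3 kΩ.
Base-emitter loop: V_Th = I_B·R_Th + V_BE + (β+1)I_B·R_E, so I_B = (4.59 − 0.7) / (7.3 + 151×0.33) = 0.0682 mA.
I_C = β·I_B = 150×0.0682 = 10.2 mA, and I_E = (β+1)I_B = 10.3 mA.
V_CE = V_CC − I_C·R_C − I_E·R_E = 17 − 10.2×0.47 − 10.3×0.33 = 8.8 V.
V_CE = 8.8 V > 0.2 V confirms active-region operation.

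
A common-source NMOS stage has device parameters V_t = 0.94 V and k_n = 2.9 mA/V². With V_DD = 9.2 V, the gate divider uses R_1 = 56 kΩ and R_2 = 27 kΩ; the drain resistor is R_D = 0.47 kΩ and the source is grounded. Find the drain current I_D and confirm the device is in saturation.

V_G = V_DD·R_2/(R_1+R_2) = 9.2×27/83 = 2.99 V. With the source grounded, V_GS = V_G = 2.99 V.
Assume saturation: I_D = (k_n/2)(V_GS − V_t)² = (2.9/2)×(2.99 − 0.94)² = 1.45×2.05² = 6.11 mA.
V_DS = V_DD − I_D·R_D = 9.2 − 6.11×0.47 = 6.33 V.
Saturation requires V_DS ≥ V_GS − V_t = 2.05 V; 6.33 ≥ 2.05 ✓.

I_D ≈ 6.1 mA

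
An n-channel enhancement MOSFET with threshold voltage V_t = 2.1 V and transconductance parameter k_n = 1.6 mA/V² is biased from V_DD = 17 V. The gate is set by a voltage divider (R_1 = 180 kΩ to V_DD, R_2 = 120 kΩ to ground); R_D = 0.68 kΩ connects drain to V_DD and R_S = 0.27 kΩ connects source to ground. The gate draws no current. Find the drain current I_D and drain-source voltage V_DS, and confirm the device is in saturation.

V_G = V_DD·R_2/(R_1+R_2) = 17×120/300 = 6.8 V.
Assume saturation: I_D = (k_n/2)(V_GS − V_t)² with V_GS = V_G − I_D·R_S = 6.8 − 0.27·I_D.
Substituting gives 0.0583·I_D² − 3.03·I_D + 17.7 = 0, with roots I_D = 6.69 or 45.3 mA.
The root I_D = 45.3 mA gives V_GS = -5.42 V ≤ V_t, so take I_D = 6.69 mA.
Then V_GS = 4.99 V and V_DS = V_DD − I_D(R_D+R_S) = 17 − 6.69×0.95 = 10.6 V.
Saturation requires V_DS ≥ V_GS − V_t = 2.89 V; 10.6 ≥ 2.89 ✓.

I_D ≈ 6.7 mA, V_DS ≈ 11 V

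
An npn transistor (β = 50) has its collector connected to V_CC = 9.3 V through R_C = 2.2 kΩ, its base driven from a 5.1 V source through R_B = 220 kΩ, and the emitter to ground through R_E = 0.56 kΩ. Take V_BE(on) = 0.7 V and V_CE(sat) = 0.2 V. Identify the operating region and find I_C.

Assume active. Base-emitter loop: I_B = (V_BB − V_BE)/(R_B + (β+1)R_E) = (5.1 − 0.7)/(220 + 51×0.56) = 0.0177 mA.
I_C = β·I_B = 50×0.0177 = 0.885 mA.
V_CE = V_CC − I_C·R_C − I_E·R_E = 9.3 − 0.885×2.2 − 0.903×0.56 = 6.85 V > V_CE(sat), so the active-region assumption holds.

active; I_C ≈ 0.89 mA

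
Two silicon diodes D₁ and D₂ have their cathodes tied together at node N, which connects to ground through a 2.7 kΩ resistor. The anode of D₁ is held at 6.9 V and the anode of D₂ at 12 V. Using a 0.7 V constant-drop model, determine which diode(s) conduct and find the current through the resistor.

Assume both conduct. Then node N would need to be at both 6.9−0.7 = 6.2 V and 12−0.7 = 11.3 V, which is impossible.
Assume only D₂ conducts: V_N = 12 − 0.7 = 11.3 V, so I_R = 11.3/2.7 = 4.19 mA.
Check D₁: its anode-to-cathode voltage is 6.9 − 11.3 = -4.4 V < 0.7 V, so it is off. The assumption is consistent.

Only D₂ conducts; I_R ≈ 4.2 mA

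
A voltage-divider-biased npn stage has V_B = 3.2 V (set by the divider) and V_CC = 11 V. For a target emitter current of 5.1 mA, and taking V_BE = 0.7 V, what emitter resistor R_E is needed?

V_E = V_B − V_BE = 3.2 − 0.7 = 2.5 V.
R_E = V_E / I_E = 2.5 / 5.1 = 0.49 kΩ.

R_E ≈ 0.49 kΩ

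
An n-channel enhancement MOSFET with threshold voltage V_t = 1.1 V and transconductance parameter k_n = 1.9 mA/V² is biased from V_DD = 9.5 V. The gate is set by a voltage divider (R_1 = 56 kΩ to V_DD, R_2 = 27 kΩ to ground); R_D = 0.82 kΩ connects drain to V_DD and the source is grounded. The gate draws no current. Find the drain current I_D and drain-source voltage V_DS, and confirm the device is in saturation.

V_G = V_DD·R_2/(R_1+R_2) = 9.5×27/83 = 3.09 V. With the source grounded, V_GS = V_G = 3.09 V.
Assume saturation: I_D = (k_n/2)(V_GS − V_t)² = (1.9/2)×(3.09 − 1.1)² = 0.95×1.99² = 3.76 mA.
V_DS = V_DD − I_D·R_D = 9.5 − 3.76×0.82 = 6.41 V.
Saturation requires V_DS ≥ V_GS − V_t = 1.99 V; 6.41 ≥ 1.99 ✓.

I_D ≈ 3.8 mA, V_DS ≈ 6.4 V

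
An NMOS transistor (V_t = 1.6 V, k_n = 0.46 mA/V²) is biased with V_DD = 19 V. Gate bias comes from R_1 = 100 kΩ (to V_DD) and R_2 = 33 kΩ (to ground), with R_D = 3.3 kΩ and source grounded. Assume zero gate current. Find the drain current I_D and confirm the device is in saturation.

I_D ≈ 2.2 mA

V_G = V_DD·R_2/(R_1+R_2) = 19×33/133 = 4.71 V. With the source grounded, V_GS = V_G = 4.71 V.
Assume saturation: I_D = (k_n/2)(V_GS − V_t)² = (0.46/2)×(4.71 − 1.6)² = 0.23×3.11² = 2.23 mA.
V_DS = V_DD − I_D·R_D = 19 − 2.23×3.3 = 11.6 V.
Saturation requires V_DS ≥ V_GS − V_t = 3.11 V; 11.6 ≥ 3.11 ✓.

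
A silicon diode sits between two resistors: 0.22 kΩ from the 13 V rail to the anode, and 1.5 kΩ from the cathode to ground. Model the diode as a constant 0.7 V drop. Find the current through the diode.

I ≈ 7.2 mA

The two resistors are in series with the diode, so KVL gives 13 = I·0.22 + 0.7 + I·1.5.
I = (13 − 0.7) / (0.22 + 1.5) kΩ = 12.3 / 1.72 = 7.15 mA.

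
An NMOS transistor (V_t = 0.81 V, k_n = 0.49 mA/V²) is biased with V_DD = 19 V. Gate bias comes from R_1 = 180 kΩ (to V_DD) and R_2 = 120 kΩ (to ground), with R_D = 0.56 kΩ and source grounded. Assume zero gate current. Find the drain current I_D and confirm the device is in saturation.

V_G = V_DD·R_2/(R_1+R_2) = 19×120/300 = 7.6 V. With the source grounded, V_GS = V_G = 7.6 V.
Assume saturation: I_D = (k_n/2)(V_GS − V_t)² = (0.49/2)×(7.6 − 0.81)² = 0.245×6.79² = 11.3 mA.
V_DS = V_DD − I_D·R_D = 19 − 11.3×0.56 = 12.7 V.
Saturation requires V_DS ≥ V_GS − V_t = 6.79 V; 12.7 ≥ 6.79 ✓.

I_D ≈ 11 mA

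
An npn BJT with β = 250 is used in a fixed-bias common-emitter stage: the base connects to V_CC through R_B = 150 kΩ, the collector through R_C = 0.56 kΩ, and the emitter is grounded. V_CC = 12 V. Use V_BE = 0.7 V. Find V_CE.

V_CE ≈ 1.5 V

Base loop: V_CC = I_B·R_B + V_BE, so I_B = (12 − 0.7)/150 kΩ = 0.0753 mA.
In the active region I_C = β·I_B = 250 × 0.0753 = 18.8 mA.
Collector loop: V_CE = V_CC − I_C·R_C = 12 − 18.8×0.56 = 1.45 V.
Since V_CE = 1.45 V > V_CE(sat) ≈ 0.2 V, the transistor is in the active region as assumed.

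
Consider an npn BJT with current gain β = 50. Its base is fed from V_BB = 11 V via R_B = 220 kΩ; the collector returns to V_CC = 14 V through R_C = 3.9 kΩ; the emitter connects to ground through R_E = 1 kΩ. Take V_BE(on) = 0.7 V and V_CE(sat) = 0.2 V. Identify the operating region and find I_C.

active; I_C ≈ 1.9 mA

Assume active. Base-emitter loop: I_B = (V_BB − V_BE)/(R_B + (β+1)R_E) = (11 − 0.7)/(220 + 51×1) = 0.038 mA.
I_C = β·I_B = 50×0.038 = 1.9 mA.
V_CE = V_CC − I_C·R_C − I_E·R_E = 14 − 1.9×3.9 − 1.94×1 = 4.65 V > V_CE(sat), so the active-region assumption holds.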